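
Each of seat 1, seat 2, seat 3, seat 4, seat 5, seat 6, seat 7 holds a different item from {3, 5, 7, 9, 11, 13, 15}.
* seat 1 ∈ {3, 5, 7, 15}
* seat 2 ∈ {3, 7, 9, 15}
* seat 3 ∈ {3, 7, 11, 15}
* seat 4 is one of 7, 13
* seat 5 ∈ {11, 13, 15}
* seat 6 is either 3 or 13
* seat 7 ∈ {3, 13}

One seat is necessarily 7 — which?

The 7 variables draw from only 7 values {3, 5, 7, 9, 11, 13, 15}, so each is used; only seat 1 can be 5, hence seat 1 = 5.
Among the 6 still-open variables, 9 fits only seat 2 (and all 6 values in {3, 7, 9, 11, 13, 15} must be used), so seat 2 = 9.
seat 6 and seat 7 share exactly the 2 values {3, 13}; by pigeonhole those values go to them, so strike 3, 13 from seat 3, seat 4, seat 5.

seat 4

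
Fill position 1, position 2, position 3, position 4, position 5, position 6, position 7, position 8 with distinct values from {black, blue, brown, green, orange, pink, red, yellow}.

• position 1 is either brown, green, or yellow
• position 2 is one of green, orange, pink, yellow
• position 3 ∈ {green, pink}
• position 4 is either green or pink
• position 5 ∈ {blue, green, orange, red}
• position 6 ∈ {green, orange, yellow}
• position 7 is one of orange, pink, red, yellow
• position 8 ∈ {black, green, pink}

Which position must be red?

Among the 8 variables, black fits only position 8 (and all 8 values in {black, blue, brown, green, orange, pink, red, yellow} must be used), so position 8 = black.
The 7 still-open variables draw from only 7 values {blue, brown, green, orange, pink, red, yellow}, so each is used; only position 5 can be blue, hence position 5 = blue.
The 6 still-open variables together cover exactly {brown, green, orange, pink, red, yellow} — 6 values for 6 variables — and brown appears only in position 1's list, so position 1 = brown.
Among the 5 still-open variables, red fits only position 7 (and all 5 values in {green, orange, pink, red, yellow} must be used), so position 7 = red.

position 7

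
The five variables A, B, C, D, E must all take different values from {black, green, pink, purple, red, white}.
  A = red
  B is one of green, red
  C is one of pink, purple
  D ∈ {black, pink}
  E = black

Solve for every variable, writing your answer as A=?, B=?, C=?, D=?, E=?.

A has just one choice, so A = red. So B can't be red.
B's domain is down to {green}, so B = green.
E must be black (only option left). Remove black from D.
D must be pink (only option left). Remove pink from C.
C's domain is down to {purple}, so C = purple.

A=red, B=green, C=purple, D=pink, E=black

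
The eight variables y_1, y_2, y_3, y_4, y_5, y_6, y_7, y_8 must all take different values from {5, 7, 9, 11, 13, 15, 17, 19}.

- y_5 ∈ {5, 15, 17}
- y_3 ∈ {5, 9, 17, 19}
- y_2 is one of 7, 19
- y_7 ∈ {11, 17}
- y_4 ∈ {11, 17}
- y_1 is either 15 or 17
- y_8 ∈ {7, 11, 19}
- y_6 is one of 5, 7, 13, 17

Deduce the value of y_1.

Among the 8 variables, 9 fits only y_3 (and all 8 values in {5, 7, 9, 11, 13, 15, 17, 19} must be used), so y_3 = 9.
The 7 still-open variables draw from only 7 values {5, 7, 11, 13, 15, 17, 19}, so each is used; only y_6 can be 13, hence y_6 = 13.
The 6 still-open variables together cover exactly {5, 7, 11, 15, 17, 19} — 6 values for 6 variables — and 5 appears only in y_5's list, so y_5 = 5.
The 5 still-open variables together cover exactly {7, 11, 15, 17, 19} — 5 values for 5 variables — and 15 appears only in y_1's list, so y_1 = 15.

15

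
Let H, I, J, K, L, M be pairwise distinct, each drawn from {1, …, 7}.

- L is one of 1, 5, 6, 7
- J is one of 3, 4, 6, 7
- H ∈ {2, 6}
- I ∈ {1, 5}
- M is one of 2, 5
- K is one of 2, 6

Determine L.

H and K between them cover only {2, 6} — a naked pair. Remove those values from J, L, M.
M must be 5 (only option left). So I, L can't be 5.
I must be 1 (only option left). Strike 1 from L.
So L = 7.

7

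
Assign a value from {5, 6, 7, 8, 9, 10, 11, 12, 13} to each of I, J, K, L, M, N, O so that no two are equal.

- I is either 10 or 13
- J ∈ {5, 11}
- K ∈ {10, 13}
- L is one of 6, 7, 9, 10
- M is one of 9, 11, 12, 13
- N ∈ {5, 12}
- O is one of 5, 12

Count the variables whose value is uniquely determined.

I and K between them cover only {10, 13} — a naked pair. Remove those values from L, M.
The 2 variables N and O are confined to {5, 12}, which locks those values in; drop them from J, M.
That leaves J = 11. Eliminate 11 elsewhere: M.
M has just one choice, so M = 9. Eliminate 9 elsewhere: L.
Determined: J=11, M=9. The other variables each still have more than one consistent value. That makes 2.

2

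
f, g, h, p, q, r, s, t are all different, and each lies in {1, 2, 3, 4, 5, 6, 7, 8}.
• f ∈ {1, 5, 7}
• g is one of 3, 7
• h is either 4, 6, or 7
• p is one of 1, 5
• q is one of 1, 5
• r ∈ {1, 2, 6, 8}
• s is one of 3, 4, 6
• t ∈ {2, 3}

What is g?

3

The 8 variables together cover exactly {1, 2, 3, 4, 5, 6, 7, 8} — 8 values for 8 variables — and 8 appears only in r's list, so r = 8.
The 7 still-open variables draw from only 7 values {1, 2, 3, 4, 5, 6, 7}, so each is used; only t can be 2, hence t = 2.
p and q share exactly the 2 values {1, 5}; by pigeonhole those values go to them, so strike 1, 5 from f.
f's domain is down to {7}, so f = 7. Remove 7 from g, h.
So g = 3.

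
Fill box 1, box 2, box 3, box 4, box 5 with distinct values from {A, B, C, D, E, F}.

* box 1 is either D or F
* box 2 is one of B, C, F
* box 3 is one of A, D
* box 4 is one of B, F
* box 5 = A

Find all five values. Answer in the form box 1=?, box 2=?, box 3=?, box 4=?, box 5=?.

box 1=F, box 2=C, box 3=D, box 4=B, box 5=A

box 5's domain is down to {A}, so box 5 = A. Strike A from box 3.
box 3's domain is down to {D}, so box 3 = D. So box 1 can't be D.
box 1's domain is down to {F}, so box 1 = F. Remove F from box 2, box 4.
That leaves box 4 = B. So box 2 can't be B.
box 2 must be C (only option left).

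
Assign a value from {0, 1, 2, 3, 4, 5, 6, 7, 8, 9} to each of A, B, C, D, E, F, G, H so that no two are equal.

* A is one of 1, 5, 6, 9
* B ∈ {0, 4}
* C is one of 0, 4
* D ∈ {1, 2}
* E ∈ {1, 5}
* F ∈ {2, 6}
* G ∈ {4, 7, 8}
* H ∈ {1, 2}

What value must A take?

9

B and C between them cover only {0, 4} — a naked pair. Remove those values from G.
D and H share exactly the 2 values {1, 2}; by pigeonhole those values go to them, so strike 1, 2 from A, E, F.
E has just one choice, so E = 5. Strike 5 from A.
F has just one choice, so F = 6. So A can't be 6.
So A = 9.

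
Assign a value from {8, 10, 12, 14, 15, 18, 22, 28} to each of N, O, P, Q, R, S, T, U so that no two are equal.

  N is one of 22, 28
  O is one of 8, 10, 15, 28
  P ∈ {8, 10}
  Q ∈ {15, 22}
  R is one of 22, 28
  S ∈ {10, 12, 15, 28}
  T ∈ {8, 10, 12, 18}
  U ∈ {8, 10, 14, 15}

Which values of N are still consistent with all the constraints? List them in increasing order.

22, 28

Among the 8 variables, 14 fits only U (and all 8 values in {8, 10, 12, 14, 15, 18, 22, 28} must be used), so U = 14.
Among the 7 still-open variables, 18 fits only T (and all 7 values in {8, 10, 12, 15, 18, 22, 28} must be used), so T = 18.
Among the 6 still-open variables, 12 fits only S (and all 6 values in {8, 10, 12, 15, 22, 28} must be used), so S = 12.
N and R between them cover only {22, 28} — a naked pair. Remove those values from O, Q.
That leaves Q = 15. Eliminate 15 elsewhere: O.
No further eliminations apply; N can still be any of 22, 28.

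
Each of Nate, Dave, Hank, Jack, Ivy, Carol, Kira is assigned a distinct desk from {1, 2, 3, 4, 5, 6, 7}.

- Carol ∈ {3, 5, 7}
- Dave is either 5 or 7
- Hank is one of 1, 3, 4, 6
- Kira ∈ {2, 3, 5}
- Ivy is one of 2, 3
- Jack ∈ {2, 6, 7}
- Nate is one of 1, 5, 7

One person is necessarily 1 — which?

Among the 7 variables, 4 fits only Hank (and all 7 values in {1, 2, 3, 4, 5, 6, 7} must be used), so Hank = 4.
Among the 6 still-open variables, 1 fits only Nate (and all 6 values in {1, 2, 3, 5, 6, 7} must be used), so Nate = 1.

Nate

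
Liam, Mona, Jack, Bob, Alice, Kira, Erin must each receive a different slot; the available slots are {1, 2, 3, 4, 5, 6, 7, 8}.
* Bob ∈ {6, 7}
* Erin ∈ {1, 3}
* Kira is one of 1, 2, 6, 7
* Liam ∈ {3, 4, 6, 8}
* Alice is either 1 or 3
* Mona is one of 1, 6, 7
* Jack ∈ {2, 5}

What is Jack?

5

Alice and Erin share exactly the 2 values {1, 3}; by pigeonhole those values go to them, so strike 1, 3 from Liam, Mona, Kira.
Mona and Bob share exactly the 2 values {6, 7}; by pigeonhole those values go to them, so strike 6, 7 from Liam, Kira.
Kira's domain is down to {2}, so Kira = 2. Remove 2 from Jack.
So Jack = 5.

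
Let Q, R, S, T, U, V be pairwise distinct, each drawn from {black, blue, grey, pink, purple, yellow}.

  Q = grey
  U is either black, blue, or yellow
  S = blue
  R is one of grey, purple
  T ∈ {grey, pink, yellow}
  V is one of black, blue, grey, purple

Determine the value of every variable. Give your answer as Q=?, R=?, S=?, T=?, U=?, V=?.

Q=grey, R=purple, S=blue, T=pink, U=yellow, V=black

Q must be grey (only option left). So R, T, V can't be grey.
R must be purple (only option left). Strike purple from V.
S has just one choice, so S = blue. Eliminate blue elsewhere: U, V.
V's domain is down to {black}, so V = black. Strike black from U.
That leaves U = yellow. Strike yellow from T.
That leaves T = pink.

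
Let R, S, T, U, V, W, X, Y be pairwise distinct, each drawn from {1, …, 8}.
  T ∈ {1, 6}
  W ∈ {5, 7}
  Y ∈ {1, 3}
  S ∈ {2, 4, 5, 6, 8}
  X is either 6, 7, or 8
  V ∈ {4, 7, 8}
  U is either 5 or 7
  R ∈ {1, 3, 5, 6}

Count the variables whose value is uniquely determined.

The 8 variables draw from only 8 values {1, 2, 3, 4, 5, 6, 7, 8}, so each is used; only S can be 2, hence S = 2.
The 7 still-open variables together cover exactly {1, 3, 4, 5, 6, 7, 8} — 7 values for 7 variables — and 4 appears only in V's list, so V = 4.
Among the 6 still-open variables, 8 fits only X (and all 6 values in {1, 3, 5, 6, 7, 8} must be used), so X = 8.
The 2 variables U and W are confined to {5, 7}, which locks those values in; drop them from R.
Determined: S=2, V=4, X=8. The other variables each still have more than one consistent value. That makes 3.

3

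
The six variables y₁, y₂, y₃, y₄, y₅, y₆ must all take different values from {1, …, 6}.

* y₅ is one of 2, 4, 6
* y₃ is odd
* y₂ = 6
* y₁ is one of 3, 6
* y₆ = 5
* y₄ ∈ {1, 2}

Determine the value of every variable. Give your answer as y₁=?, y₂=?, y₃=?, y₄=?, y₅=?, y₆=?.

y₂'s domain is down to {6}, so y₂ = 6. So y₁, y₅ can't be 6.
That leaves y₆ = 5. Eliminate 5 elsewhere: y₃.
y₁ must be 3 (only option left). So y₃ can't be 3.
y₃ must be 1 (only option left). Remove 1 from y₄.
y₄ must be 2 (only option left). Strike 2 from y₅.
That leaves y₅ = 4.

y₁=3, y₂=6, y₃=1, y₄=2, y₅=4, y₆=5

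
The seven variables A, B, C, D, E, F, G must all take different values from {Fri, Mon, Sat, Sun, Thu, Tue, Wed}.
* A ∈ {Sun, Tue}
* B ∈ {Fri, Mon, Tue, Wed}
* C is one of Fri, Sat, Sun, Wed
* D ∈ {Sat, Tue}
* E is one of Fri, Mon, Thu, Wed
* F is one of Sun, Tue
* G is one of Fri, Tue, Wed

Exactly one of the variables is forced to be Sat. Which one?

Among the 7 variables, Thu fits only E (and all 7 values in {Fri, Mon, Sat, Sun, Thu, Tue, Wed} must be used), so E = Thu.
The 6 still-open variables draw from only 6 values {Fri, Mon, Sat, Sun, Tue, Wed}, so each is used; only B can be Mon, hence B = Mon.
The 2 variables A and F are confined to {Sun, Tue}, which locks those values in; drop them from C, D, G.
So Sat goes to D.

D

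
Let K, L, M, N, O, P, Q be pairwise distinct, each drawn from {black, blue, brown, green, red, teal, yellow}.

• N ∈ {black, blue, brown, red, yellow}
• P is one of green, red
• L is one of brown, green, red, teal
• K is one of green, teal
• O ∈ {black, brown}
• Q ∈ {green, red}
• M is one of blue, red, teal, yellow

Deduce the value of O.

P and Q share exactly the 2 values {green, red}; by pigeonhole those values go to them, so strike green, red from K, L, M, N.
K must be teal (only option left). Eliminate teal elsewhere: L, M.
L must be brown (only option left). So N, O can't be brown.
So O = black.

black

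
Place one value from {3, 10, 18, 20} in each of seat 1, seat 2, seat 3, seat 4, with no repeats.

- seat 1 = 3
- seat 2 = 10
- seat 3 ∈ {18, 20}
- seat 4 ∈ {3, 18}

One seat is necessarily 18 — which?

seat 4

seat 1's domain is down to {3}, so seat 1 = 3. So seat 4 can't be 3.
So 18 goes to seat 4.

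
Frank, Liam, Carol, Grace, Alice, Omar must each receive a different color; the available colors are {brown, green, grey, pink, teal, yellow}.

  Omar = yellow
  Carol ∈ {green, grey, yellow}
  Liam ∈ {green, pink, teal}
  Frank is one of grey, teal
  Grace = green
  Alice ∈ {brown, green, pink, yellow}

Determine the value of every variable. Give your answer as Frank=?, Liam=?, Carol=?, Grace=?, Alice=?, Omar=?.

Grace has just one choice, so Grace = green. Remove green from Liam, Carol, Alice.
Omar's domain is down to {yellow}, so Omar = yellow. Remove yellow from Carol, Alice.
Carol's domain is down to {grey}, so Carol = grey. Eliminate grey elsewhere: Frank.
Frank's domain is down to {teal}, so Frank = teal. Remove teal from Liam.
Liam's domain is down to {pink}, so Liam = pink. So Alice can't be pink.
That leaves Alice = brown.

Frank=teal, Liam=pink, Carol=grey, Grace=green, Alice=brown, Omar=yellow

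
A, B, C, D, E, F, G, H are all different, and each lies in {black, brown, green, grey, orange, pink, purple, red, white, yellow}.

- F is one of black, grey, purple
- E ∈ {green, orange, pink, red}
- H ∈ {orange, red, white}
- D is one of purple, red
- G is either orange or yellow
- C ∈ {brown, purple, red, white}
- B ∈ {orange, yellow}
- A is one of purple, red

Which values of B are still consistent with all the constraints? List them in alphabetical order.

orange, yellow

A and D share exactly the 2 values {purple, red}; by pigeonhole those values go to them, so strike purple, red from C, E, F, H.
B and G share exactly the 2 values {orange, yellow}; by pigeonhole those values go to them, so strike orange, yellow from E, H.
H's domain is down to {white}, so H = white. Eliminate white elsewhere: C.
C must be brown (only option left).
No further eliminations apply; B can still be any of orange, yellow.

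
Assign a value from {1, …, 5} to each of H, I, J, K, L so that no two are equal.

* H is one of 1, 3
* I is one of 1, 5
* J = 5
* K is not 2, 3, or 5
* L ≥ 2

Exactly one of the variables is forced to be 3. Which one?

J must be 5 (only option left). Remove 5 from I, L.
I has just one choice, so I = 1. Strike 1 from H, K.
So 3 goes to H.

H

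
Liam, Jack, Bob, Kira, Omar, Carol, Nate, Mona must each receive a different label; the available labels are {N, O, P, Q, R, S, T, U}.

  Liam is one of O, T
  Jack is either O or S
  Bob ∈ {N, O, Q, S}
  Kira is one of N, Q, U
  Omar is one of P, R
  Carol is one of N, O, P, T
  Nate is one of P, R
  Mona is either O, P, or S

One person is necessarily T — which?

Among the 8 variables, U fits only Kira (and all 8 values in {N, O, P, Q, R, S, T, U} must be used), so Kira = U.
The 7 still-open variables together cover exactly {N, O, P, Q, R, S, T} — 7 values for 7 variables — and Q appears only in Bob's list, so Bob = Q.
Among the 6 still-open variables, N fits only Carol (and all 6 values in {N, O, P, R, S, T} must be used), so Carol = N.
Among the 5 still-open variables, T fits only Liam (and all 5 values in {O, P, R, S, T} must be used), so Liam = T.

Liam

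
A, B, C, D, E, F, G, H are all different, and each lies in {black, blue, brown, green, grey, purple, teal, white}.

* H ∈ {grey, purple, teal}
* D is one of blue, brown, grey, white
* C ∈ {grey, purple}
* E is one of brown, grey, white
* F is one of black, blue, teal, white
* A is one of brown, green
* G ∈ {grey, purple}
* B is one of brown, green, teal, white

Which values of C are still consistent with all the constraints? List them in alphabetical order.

grey, purple

The 8 variables together cover exactly {black, blue, brown, green, grey, purple, teal, white} — 8 values for 8 variables — and black appears only in F's list, so F = black.
The 7 still-open variables draw from only 7 values {blue, brown, green, grey, purple, teal, white}, so each is used; only D can be blue, hence D = blue.
C and G between them cover only {grey, purple} — a naked pair. Remove those values from E, H.
H must be teal (only option left). Remove teal from B.
No further eliminations apply; C can still be any of grey, purple.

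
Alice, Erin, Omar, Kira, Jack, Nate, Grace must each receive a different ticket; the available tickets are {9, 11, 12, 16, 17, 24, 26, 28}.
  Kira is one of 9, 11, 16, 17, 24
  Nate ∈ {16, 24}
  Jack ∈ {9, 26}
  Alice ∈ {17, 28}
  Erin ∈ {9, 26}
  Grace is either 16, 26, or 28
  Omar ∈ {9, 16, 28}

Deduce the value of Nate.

The 7 variables together cover exactly {9, 11, 16, 17, 24, 26, 28} — 7 values for 7 variables — and 11 appears only in Kira's list, so Kira = 11.
Among the 6 still-open variables, 17 fits only Alice (and all 6 values in {9, 16, 17, 24, 26, 28} must be used), so Alice = 17.
The 5 still-open variables draw from only 5 values {9, 16, 24, 26, 28}, so each is used; only Nate can be 24, hence Nate = 24.

24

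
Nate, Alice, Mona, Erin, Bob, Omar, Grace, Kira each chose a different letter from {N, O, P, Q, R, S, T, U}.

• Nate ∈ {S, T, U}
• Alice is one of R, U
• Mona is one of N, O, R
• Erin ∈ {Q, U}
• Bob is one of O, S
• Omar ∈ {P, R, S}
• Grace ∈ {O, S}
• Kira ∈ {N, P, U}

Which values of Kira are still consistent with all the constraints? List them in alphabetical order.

The 8 variables together cover exactly {N, O, P, Q, R, S, T, U} — 8 values for 8 variables — and Q appears only in Erin's list, so Erin = Q.
The 7 still-open variables together cover exactly {N, O, P, R, S, T, U} — 7 values for 7 variables — and T appears only in Nate's list, so Nate = T.
The 2 variables Bob and Grace are confined to {O, S}, which locks those values in; drop them from Mona, Omar.
No further eliminations apply; Kira can still be any of N, P, U.

N, P, U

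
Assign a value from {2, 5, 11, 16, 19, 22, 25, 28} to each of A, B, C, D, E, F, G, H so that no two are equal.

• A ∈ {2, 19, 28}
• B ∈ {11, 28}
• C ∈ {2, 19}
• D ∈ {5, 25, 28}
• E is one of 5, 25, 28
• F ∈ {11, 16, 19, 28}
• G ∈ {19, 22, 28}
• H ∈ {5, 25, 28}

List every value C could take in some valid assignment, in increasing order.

2, 19

The 8 variables together cover exactly {2, 5, 11, 16, 19, 22, 25, 28} — 8 values for 8 variables — and 16 appears only in F's list, so F = 16.
Among the 7 still-open variables, 11 fits only B (and all 7 values in {2, 5, 11, 19, 22, 25, 28} must be used), so B = 11.
The 6 still-open variables draw from only 6 values {2, 5, 19, 22, 25, 28}, so each is used; only G can be 22, hence G = 22.
D, E, H between them cover only {5, 25, 28} — a naked triple. Remove those values from A.
No further eliminations apply; C can still be any of 2, 19.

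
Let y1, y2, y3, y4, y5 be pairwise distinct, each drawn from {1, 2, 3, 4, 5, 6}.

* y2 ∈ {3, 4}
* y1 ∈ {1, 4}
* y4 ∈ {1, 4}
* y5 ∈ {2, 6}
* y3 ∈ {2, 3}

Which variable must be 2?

The 5 variables draw from only 5 values {1, 2, 3, 4, 6}, so each is used; only y5 can be 6, hence y5 = 6.
The 4 still-open variables draw from only 4 values {1, 2, 3, 4}, so each is used; only y3 can be 2, hence y3 = 2.

y3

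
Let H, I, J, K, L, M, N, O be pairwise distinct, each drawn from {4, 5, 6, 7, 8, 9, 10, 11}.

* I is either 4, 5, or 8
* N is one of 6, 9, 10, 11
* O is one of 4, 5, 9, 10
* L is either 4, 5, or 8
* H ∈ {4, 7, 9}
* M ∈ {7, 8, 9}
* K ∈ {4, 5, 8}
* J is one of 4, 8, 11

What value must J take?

Among the 8 variables, 6 fits only N (and all 8 values in {4, 5, 6, 7, 8, 9, 10, 11} must be used), so N = 6.
The 7 still-open variables draw from only 7 values {4, 5, 7, 8, 9, 10, 11}, so each is used; only O can be 10, hence O = 10.
The 6 still-open variables together cover exactly {4, 5, 7, 8, 9, 11} — 6 values for 6 variables — and 11 appears only in J's list, so J = 11.

11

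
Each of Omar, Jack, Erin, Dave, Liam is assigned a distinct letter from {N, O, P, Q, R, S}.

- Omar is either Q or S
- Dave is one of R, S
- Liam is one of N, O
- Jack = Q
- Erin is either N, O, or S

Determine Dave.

Jack has just one choice, so Jack = Q. Remove Q from Omar.
Omar must be S (only option left). Remove S from Erin, Dave.
So Dave = R.

R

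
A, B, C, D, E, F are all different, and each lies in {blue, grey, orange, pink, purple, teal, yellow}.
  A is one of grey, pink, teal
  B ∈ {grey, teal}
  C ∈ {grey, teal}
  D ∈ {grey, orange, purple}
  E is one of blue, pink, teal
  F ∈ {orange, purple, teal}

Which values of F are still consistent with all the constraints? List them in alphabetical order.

Among the 6 variables, blue fits only E (and all 6 values in {blue, grey, orange, pink, purple, teal} must be used), so E = blue.
The 5 still-open variables draw from only 5 values {grey, orange, pink, purple, teal}, so each is used; only A can be pink, hence A = pink.
B and C between them cover only {grey, teal} — a naked pair. Remove those values from D, F.
No further eliminations apply; F can still be any of orange, purple.

orange, purple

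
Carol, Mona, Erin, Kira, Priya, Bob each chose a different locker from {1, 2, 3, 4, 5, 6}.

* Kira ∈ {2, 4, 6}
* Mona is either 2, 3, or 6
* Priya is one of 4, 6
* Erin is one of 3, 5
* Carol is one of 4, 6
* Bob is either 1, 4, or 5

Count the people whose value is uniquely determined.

4

Among the 6 variables, 1 fits only Bob (and all 6 values in {1, 2, 3, 4, 5, 6} must be used), so Bob = 1.
Among the 5 still-open variables, 5 fits only Erin (and all 5 values in {2, 3, 4, 5, 6} must be used), so Erin = 5.
Among the 4 still-open variables, 3 fits only Mona (and all 4 values in {2, 3, 4, 6} must be used), so Mona = 3.
The 3 still-open variables draw from only 3 values {2, 4, 6}, so each is used; only Kira can be 2, hence Kira = 2.
Determined: Mona=3, Erin=5, Kira=2, Bob=1. The other people each still have more than one consistent value. That makes 4.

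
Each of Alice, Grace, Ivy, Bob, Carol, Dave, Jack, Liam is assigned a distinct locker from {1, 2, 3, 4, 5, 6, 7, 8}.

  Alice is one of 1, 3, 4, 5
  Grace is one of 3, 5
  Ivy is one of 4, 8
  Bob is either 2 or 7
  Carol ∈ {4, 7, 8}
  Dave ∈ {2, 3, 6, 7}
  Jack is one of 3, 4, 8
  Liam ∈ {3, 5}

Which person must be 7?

The 8 variables together cover exactly {1, 2, 3, 4, 5, 6, 7, 8} — 8 values for 8 variables — and 1 appears only in Alice's list, so Alice = 1.
The 7 still-open variables draw from only 7 values {2, 3, 4, 5, 6, 7, 8}, so each is used; only Dave can be 6, hence Dave = 6.
The 6 still-open variables together cover exactly {2, 3, 4, 5, 7, 8} — 6 values for 6 variables — and 2 appears only in Bob's list, so Bob = 2.
The 5 still-open variables draw from only 5 values {3, 4, 5, 7, 8}, so each is used; only Carol can be 7, hence Carol = 7.

Carol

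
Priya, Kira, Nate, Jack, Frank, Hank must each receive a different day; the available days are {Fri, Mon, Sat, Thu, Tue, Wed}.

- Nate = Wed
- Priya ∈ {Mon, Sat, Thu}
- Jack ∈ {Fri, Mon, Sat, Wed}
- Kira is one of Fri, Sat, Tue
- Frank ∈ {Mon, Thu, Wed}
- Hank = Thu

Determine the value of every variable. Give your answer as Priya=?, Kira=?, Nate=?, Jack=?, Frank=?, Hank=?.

Nate's domain is down to {Wed}, so Nate = Wed. So Jack, Frank can't be Wed.
Hank must be Thu (only option left). Strike Thu from Priya, Frank.
Frank must be Mon (only option left). Remove Mon from Priya, Jack.
Priya must be Sat (only option left). So Kira, Jack can't be Sat.
Jack has just one choice, so Jack = Fri. Strike Fri from Kira.
Kira has just one choice, so Kira = Tue.

Priya=Sat, Kira=Tue, Nate=Wed, Jack=Fri, Frank=Mon, Hank=Thu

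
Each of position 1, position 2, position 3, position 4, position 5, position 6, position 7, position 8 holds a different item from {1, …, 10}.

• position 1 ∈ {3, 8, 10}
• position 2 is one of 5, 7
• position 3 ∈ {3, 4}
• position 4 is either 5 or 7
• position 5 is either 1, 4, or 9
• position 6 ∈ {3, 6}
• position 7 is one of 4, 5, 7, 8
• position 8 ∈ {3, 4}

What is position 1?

10

position 2 and position 4 share exactly the 2 values {5, 7}; by pigeonhole those values go to them, so strike 5, 7 from position 7.
The 2 variables position 3 and position 8 are confined to {3, 4}, which locks those values in; drop them from position 1, position 5, position 6, position 7.
position 6 has just one choice, so position 6 = 6.
position 7 must be 8 (only option left). Strike 8 from position 1.
So position 1 = 10.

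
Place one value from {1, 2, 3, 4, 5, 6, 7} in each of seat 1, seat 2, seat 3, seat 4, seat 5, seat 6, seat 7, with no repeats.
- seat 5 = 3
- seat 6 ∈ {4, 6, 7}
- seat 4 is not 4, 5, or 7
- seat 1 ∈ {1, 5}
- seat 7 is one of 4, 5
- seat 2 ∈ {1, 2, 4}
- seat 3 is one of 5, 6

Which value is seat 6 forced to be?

7

seat 5's domain is down to {3}, so seat 5 = 3. Remove 3 from seat 4.
The 6 still-open variables together cover exactly {1, 2, 4, 5, 6, 7} — 6 values for 6 variables — and 7 appears only in seat 6's list, so seat 6 = 7.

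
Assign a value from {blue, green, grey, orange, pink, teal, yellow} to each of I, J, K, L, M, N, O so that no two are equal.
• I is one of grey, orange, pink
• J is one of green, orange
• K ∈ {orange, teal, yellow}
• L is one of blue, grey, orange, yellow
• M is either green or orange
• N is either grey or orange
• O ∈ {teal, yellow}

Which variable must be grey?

N

The 7 variables draw from only 7 values {blue, green, grey, orange, pink, teal, yellow}, so each is used; only L can be blue, hence L = blue.
The 6 still-open variables draw from only 6 values {green, grey, orange, pink, teal, yellow}, so each is used; only I can be pink, hence I = pink.
The 5 still-open variables together cover exactly {green, grey, orange, teal, yellow} — 5 values for 5 variables — and grey appears only in N's list, so N = grey.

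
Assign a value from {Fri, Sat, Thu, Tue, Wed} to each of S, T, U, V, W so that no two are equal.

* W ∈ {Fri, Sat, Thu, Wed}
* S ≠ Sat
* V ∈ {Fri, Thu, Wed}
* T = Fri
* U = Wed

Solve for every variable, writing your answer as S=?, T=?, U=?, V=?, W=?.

T has just one choice, so T = Fri. Eliminate Fri elsewhere: S, V, W.
U has just one choice, so U = Wed. So S, V, W can't be Wed.
That leaves V = Thu. Eliminate Thu elsewhere: S, W.
W has just one choice, so W = Sat.
S must be Tue (only option left).

S=Tue, T=Fri, U=Wed, V=Thu, W=Sat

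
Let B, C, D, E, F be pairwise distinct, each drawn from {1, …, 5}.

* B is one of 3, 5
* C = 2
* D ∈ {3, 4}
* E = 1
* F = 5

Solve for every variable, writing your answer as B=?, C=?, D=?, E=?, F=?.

C has just one choice, so C = 2.
E must be 1 (only option left).
F has just one choice, so F = 5. So B can't be 5.
B must be 3 (only option left). Strike 3 from D.
D has just one choice, so D = 4.

B=3, C=2, D=4, E=1, F=5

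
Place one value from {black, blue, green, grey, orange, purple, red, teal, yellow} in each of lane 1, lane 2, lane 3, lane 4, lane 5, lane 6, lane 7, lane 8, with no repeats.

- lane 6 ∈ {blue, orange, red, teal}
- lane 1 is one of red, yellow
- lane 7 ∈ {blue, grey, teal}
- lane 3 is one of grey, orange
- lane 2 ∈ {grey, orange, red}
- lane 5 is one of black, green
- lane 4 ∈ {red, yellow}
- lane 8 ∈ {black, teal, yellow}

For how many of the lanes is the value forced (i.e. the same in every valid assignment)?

2

The 8 variables together cover exactly {black, blue, green, grey, orange, red, teal, yellow} — 8 values for 8 variables — and green appears only in lane 5's list, so lane 5 = green.
The 7 still-open variables draw from only 7 values {black, blue, grey, orange, red, teal, yellow}, so each is used; only lane 8 can be black, hence lane 8 = black.
lane 1 and lane 4 share exactly the 2 values {red, yellow}; by pigeonhole those values go to them, so strike red, yellow from lane 2, lane 6.
lane 2 and lane 3 between them cover only {grey, orange} — a naked pair. Remove those values from lane 6, lane 7.
Determined: lane 5=green, lane 8=black. The other lanes each still have more than one consistent value. That makes 2.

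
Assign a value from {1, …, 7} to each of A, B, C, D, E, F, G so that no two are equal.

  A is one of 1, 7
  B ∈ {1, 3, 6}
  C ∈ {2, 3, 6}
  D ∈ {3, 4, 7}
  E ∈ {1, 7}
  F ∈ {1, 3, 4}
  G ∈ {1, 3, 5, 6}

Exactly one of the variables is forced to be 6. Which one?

B

Among the 7 variables, 2 fits only C (and all 7 values in {1, 2, 3, 4, 5, 6, 7} must be used), so C = 2.
Among the 6 still-open variables, 5 fits only G (and all 6 values in {1, 3, 4, 5, 6, 7} must be used), so G = 5.
The 5 still-open variables draw from only 5 values {1, 3, 4, 6, 7}, so each is used; only B can be 6, hence B = 6.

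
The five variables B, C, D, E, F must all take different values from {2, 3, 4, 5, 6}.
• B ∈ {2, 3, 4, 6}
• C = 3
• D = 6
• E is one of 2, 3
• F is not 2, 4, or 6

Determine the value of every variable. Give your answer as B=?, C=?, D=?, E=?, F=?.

B=4, C=3, D=6, E=2, F=5

C must be 3 (only option left). Strike 3 from B, E, F.
D must be 6 (only option left). Strike 6 from B.
That leaves E = 2. Eliminate 2 elsewhere: B.
F must be 5 (only option left).
B must be 4 (only option left).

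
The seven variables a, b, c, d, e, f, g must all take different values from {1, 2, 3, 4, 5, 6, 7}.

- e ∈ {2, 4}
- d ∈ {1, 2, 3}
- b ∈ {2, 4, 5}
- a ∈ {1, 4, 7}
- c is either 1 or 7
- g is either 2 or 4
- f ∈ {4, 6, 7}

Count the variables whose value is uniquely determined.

The 7 variables draw from only 7 values {1, 2, 3, 4, 5, 6, 7}, so each is used; only d can be 3, hence d = 3.
The 6 still-open variables together cover exactly {1, 2, 4, 5, 6, 7} — 6 values for 6 variables — and 5 appears only in b's list, so b = 5.
The 5 still-open variables together cover exactly {1, 2, 4, 6, 7} — 5 values for 5 variables — and 6 appears only in f's list, so f = 6.
e and g share exactly the 2 values {2, 4}; by pigeonhole those values go to them, so strike 2, 4 from a.
Determined: b=5, d=3, f=6. The other variables each still have more than one consistent value. That makes 3.

3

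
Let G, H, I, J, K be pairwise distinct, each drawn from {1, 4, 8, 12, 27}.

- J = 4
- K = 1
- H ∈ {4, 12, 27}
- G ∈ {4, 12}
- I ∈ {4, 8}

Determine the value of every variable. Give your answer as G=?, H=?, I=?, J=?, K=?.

G=12, H=27, I=8, J=4, K=1

J must be 4 (only option left). So G, H, I can't be 4.
K has just one choice, so K = 1.
G has just one choice, so G = 12. Remove 12 from H.
H's domain is down to {27}, so H = 27.
That leaves I = 8.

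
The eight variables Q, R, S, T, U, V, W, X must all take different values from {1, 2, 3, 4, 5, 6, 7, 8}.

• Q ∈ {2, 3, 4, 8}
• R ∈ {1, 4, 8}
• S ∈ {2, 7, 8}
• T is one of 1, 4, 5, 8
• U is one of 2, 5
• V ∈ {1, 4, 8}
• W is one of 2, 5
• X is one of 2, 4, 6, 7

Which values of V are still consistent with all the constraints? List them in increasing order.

1, 4, 8

The 8 variables together cover exactly {1, 2, 3, 4, 5, 6, 7, 8} — 8 values for 8 variables — and 3 appears only in Q's list, so Q = 3.
The 7 still-open variables together cover exactly {1, 2, 4, 5, 6, 7, 8} — 7 values for 7 variables — and 6 appears only in X's list, so X = 6.
The 6 still-open variables together cover exactly {1, 2, 4, 5, 7, 8} — 6 values for 6 variables — and 7 appears only in S's list, so S = 7.
U and W between them cover only {2, 5} — a naked pair. Remove those values from T.
No further eliminations apply; V can still be any of 1, 4, 8.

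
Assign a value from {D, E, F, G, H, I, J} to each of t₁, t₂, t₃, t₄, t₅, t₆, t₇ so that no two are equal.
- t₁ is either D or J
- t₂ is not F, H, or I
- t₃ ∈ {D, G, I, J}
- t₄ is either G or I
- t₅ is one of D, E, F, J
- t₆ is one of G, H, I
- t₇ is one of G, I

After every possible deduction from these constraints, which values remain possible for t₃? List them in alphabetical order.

D, J

The 7 variables together cover exactly {D, E, F, G, H, I, J} — 7 values for 7 variables — and F appears only in t₅'s list, so t₅ = F.
Among the 6 still-open variables, E fits only t₂ (and all 6 values in {D, E, G, H, I, J} must be used), so t₂ = E.
Among the 5 still-open variables, H fits only t₆ (and all 5 values in {D, G, H, I, J} must be used), so t₆ = H.
The 2 variables t₄ and t₇ are confined to {G, I}, which locks those values in; drop them from t₃.
No further eliminations apply; t₃ can still be any of D, J.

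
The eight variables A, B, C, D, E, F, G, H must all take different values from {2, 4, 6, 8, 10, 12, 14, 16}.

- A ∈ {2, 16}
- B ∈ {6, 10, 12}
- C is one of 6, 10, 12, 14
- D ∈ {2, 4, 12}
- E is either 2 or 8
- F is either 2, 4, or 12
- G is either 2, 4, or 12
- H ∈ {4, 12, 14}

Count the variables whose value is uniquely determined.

Among the 8 variables, 8 fits only E (and all 8 values in {2, 4, 6, 8, 10, 12, 14, 16} must be used), so E = 8.
The 7 still-open variables together cover exactly {2, 4, 6, 10, 12, 14, 16} — 7 values for 7 variables — and 16 appears only in A's list, so A = 16.
D, F, G share exactly the 3 values {2, 4, 12}; by pigeonhole those values go to them, so strike 2, 4, 12 from B, C, H.
That leaves H = 14. So C can't be 14.
Determined: A=16, E=8, H=14. The other variables each still have more than one consistent value. That makes 3.

3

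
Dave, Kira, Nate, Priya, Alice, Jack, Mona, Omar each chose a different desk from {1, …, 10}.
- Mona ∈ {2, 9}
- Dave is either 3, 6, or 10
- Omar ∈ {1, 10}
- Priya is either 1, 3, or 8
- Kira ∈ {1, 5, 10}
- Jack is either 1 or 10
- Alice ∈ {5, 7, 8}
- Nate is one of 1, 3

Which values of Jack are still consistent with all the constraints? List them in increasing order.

Jack and Omar share exactly the 2 values {1, 10}; by pigeonhole those values go to them, so strike 1, 10 from Dave, Kira, Nate, Priya.
Kira's domain is down to {5}, so Kira = 5. So Alice can't be 5.
Nate has just one choice, so Nate = 3. Strike 3 from Dave, Priya.
Priya's domain is down to {8}, so Priya = 8. Strike 8 from Alice.
That leaves Alice = 7.
That leaves Dave = 6.
No further eliminations apply; Jack can still be any of 1, 10.

1, 10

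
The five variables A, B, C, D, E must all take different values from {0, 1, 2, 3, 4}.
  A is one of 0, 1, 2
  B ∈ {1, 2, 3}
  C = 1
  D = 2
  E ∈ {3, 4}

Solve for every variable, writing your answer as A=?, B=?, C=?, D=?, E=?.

C has just one choice, so C = 1. So A, B can't be 1.
D must be 2 (only option left). Remove 2 from A, B.
A must be 0 (only option left).
B must be 3 (only option left). Remove 3 from E.
E must be 4 (only option left).

A=0, B=3, C=1, D=2, E=4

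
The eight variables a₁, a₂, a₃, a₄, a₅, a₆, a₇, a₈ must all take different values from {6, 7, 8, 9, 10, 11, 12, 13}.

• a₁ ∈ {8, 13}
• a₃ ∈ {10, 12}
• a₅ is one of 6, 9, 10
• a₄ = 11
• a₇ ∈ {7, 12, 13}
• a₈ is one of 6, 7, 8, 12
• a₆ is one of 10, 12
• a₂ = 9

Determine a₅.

a₂ has just one choice, so a₂ = 9. Strike 9 from a₅.
a₄ has just one choice, so a₄ = 11.
a₃ and a₆ between them cover only {10, 12} — a naked pair. Remove those values from a₅, a₇, a₈.
So a₅ = 6.

6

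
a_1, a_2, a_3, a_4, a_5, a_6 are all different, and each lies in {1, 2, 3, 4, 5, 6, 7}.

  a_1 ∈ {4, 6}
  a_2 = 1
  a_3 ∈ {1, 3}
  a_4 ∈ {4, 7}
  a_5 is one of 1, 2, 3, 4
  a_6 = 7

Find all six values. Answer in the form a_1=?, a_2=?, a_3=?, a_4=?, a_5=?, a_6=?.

a_2 has just one choice, so a_2 = 1. So a_3, a_5 can't be 1.
a_3's domain is down to {3}, so a_3 = 3. Eliminate 3 elsewhere: a_5.
That leaves a_6 = 7. Remove 7 from a_4.
a_4 must be 4 (only option left). Strike 4 from a_1, a_5.
a_5 must be 2 (only option left).
a_1 must be 6 (only option left).

a_1=6, a_2=1, a_3=3, a_4=4, a_5=2, a_6=7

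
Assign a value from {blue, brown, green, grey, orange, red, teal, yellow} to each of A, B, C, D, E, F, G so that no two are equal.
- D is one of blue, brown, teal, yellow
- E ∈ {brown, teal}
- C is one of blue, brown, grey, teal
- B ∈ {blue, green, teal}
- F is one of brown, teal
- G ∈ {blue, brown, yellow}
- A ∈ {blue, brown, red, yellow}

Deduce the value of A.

The 7 variables draw from only 7 values {blue, brown, green, grey, red, teal, yellow}, so each is used; only B can be green, hence B = green.
The 6 still-open variables together cover exactly {blue, brown, grey, red, teal, yellow} — 6 values for 6 variables — and grey appears only in C's list, so C = grey.
The 5 still-open variables draw from only 5 values {blue, brown, red, teal, yellow}, so each is used; only A can be red, hence A = red.

red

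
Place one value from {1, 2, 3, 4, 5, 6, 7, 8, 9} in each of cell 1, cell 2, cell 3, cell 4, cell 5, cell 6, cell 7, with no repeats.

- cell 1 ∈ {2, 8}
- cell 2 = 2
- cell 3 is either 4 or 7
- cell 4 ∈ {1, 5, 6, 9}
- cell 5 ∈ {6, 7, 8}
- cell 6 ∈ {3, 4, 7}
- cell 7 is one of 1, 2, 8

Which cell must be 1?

cell 2 has just one choice, so cell 2 = 2. Remove 2 from cell 1, cell 7.
cell 1's domain is down to {8}, so cell 1 = 8. Remove 8 from cell 5, cell 7.

cell 7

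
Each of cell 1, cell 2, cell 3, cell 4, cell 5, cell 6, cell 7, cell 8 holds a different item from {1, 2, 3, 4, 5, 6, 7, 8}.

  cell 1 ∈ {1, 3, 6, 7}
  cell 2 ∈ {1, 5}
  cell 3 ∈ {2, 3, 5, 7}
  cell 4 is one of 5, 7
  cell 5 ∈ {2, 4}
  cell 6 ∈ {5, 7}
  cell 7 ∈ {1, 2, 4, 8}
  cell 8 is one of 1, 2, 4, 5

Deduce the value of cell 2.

The 8 variables draw from only 8 values {1, 2, 3, 4, 5, 6, 7, 8}, so each is used; only cell 1 can be 6, hence cell 1 = 6.
The 7 still-open variables together cover exactly {1, 2, 3, 4, 5, 7, 8} — 7 values for 7 variables — and 3 appears only in cell 3's list, so cell 3 = 3.
Among the 6 still-open variables, 8 fits only cell 7 (and all 6 values in {1, 2, 4, 5, 7, 8} must be used), so cell 7 = 8.
cell 4 and cell 6 between them cover only {5, 7} — a naked pair. Remove those values from cell 2, cell 8.
So cell 2 = 1.

1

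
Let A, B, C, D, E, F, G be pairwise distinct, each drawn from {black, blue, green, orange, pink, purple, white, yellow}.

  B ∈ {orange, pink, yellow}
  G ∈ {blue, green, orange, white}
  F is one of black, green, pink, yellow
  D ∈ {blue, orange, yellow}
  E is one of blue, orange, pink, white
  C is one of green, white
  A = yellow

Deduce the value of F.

black

A's domain is down to {yellow}, so A = yellow. Strike yellow from B, D, F.
The 6 still-open variables together cover exactly {black, blue, green, orange, pink, white} — 6 values for 6 variables — and black appears only in F's list, so F = black.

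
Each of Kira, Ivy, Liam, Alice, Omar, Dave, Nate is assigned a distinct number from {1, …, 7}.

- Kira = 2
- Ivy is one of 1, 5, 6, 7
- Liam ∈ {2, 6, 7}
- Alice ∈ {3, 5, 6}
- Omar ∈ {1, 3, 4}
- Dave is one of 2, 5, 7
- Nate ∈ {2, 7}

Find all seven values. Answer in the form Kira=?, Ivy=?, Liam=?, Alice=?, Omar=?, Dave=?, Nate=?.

Kira must be 2 (only option left). So Liam, Dave, Nate can't be 2.
Nate has just one choice, so Nate = 7. Eliminate 7 elsewhere: Ivy, Liam, Dave.
Liam has just one choice, so Liam = 6. Strike 6 from Ivy, Alice.
That leaves Dave = 5. Strike 5 from Ivy, Alice.
Ivy's domain is down to {1}, so Ivy = 1. Remove 1 from Omar.
That leaves Alice = 3. Strike 3 from Omar.
Omar must be 4 (only option left).

Kira=2, Ivy=1, Liam=6, Alice=3, Omar=4, Dave=5, Nate=7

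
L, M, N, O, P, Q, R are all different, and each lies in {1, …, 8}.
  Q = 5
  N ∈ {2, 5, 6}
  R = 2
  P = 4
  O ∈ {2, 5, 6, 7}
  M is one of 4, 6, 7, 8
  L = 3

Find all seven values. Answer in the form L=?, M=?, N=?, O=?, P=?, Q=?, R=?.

L's domain is down to {3}, so L = 3.
P has just one choice, so P = 4. So M can't be 4.
Q's domain is down to {5}, so Q = 5. Remove 5 from N, O.
R's domain is down to {2}, so R = 2. So N, O can't be 2.
N's domain is down to {6}, so N = 6. Strike 6 from M, O.
O's domain is down to {7}, so O = 7. Eliminate 7 elsewhere: M.
That leaves M = 8.

L=3, M=8, N=6, O=7, P=4, Q=5, R=2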